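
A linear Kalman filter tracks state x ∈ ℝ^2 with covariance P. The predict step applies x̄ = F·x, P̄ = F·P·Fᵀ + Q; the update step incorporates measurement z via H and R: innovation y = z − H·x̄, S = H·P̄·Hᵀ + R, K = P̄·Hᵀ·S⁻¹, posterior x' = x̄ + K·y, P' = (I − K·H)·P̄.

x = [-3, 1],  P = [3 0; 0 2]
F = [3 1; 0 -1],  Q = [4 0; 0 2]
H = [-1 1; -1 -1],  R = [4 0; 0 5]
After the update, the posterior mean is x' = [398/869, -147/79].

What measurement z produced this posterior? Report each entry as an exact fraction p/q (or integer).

z = [-3, 1]

x̄ = F·x = [-8, -1]
P̄ = F·P·Fᵀ + Q = [33 -2; -2 4]
S = H·P̄·Hᵀ + R = [45 29; 29 38]
K = P̄·Hᵀ·S⁻¹ = [-431/869 -380/869; 26/79 -24/79]
x' − x̄ = [7350/869, -68/79] = K·y
y = (KᵀK)⁻¹·Kᵀ·(x' − x̄) = [-10, -8]
z = y + H·x̄ = [-10, -8] + [7, 9] = [-3, 1]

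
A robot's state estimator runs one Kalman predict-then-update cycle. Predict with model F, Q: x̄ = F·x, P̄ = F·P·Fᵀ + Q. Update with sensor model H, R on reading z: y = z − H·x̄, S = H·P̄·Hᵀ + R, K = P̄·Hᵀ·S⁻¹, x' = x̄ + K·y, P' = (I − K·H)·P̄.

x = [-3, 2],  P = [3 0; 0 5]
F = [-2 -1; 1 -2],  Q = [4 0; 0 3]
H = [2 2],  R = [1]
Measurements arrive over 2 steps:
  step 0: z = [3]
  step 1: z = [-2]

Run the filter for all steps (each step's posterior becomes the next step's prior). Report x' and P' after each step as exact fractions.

step 0: x' = [1334/221, -1007/221], P' = [2141/221 -2116/221; -2116/221 2146/221]
step 1: x' = [-22301/4605, 17908/4605], P' = [400714/41445 -403922/41445; -403922/41445 417436/41445]

step 0: x̄ = F·x = [4, -7]
step 0: P̄ = F·P·Fᵀ + Q = [21 4; 4 26]
step 0: y = z − H·x̄ = [9]
step 0: S = H·P̄·Hᵀ + R = [221]
step 0: K = P̄·Hᵀ·S⁻¹ = [50/221; 60/221]
step 0: x' = x̄ + K·y = [1334/221, -1007/221]
step 0: P' = (I − K·H)·P̄ = [2141/221 -2116/221; -2116/221 2146/221]
step 1: x̄ = F·x = [-1661/221, 3348/221]
step 1: P̄ = F·P·Fᵀ + Q = [3130/221 -6338/221; -6338/221 19852/221]
step 1: y = z − H·x̄ = [-3816/221]
step 1: S = H·P̄·Hᵀ + R = [41445/221]
step 1: K = P̄·Hᵀ·S⁻¹ = [-6416/41445; 27028/41445]
step 1: x' = x̄ + K·y = [-22301/4605, 17908/4605]
step 1: P' = (I − K·H)·P̄ = [400714/41445 -403922/41445; -403922/41445 417436/41445]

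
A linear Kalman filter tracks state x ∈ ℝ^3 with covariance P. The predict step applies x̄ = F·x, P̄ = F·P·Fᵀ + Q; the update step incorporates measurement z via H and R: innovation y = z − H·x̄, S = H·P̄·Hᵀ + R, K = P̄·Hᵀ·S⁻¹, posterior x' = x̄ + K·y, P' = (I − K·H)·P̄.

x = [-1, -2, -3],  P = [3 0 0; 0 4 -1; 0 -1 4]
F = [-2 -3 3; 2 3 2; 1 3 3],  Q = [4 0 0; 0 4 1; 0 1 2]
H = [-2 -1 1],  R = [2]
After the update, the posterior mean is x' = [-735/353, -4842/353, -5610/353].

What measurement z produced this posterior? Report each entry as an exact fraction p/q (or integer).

z = [2]

x̄ = F·x = [-1, -14, -16]
P̄ = F·P·Fᵀ + Q = [106 -27 -6; -27 56 52; -6 52 59]
S = H·P̄·Hᵀ + R = [353]
K = P̄·Hᵀ·S⁻¹ = [-191/353; 50/353; 19/353]
x' − x̄ = [-382/353, 100/353, 38/353] = K·y
y = (KᵀK)⁻¹·Kᵀ·(x' − x̄) = [2]
z = y + H·x̄ = [2] + [0] = [2]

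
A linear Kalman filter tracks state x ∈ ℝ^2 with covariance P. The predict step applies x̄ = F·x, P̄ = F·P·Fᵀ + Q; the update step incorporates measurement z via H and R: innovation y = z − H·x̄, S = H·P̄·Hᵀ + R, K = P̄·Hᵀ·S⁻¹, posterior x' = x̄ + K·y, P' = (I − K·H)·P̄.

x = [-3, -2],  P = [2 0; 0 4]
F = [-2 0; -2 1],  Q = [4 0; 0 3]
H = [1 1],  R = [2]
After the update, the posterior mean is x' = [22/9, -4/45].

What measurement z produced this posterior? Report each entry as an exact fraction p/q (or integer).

x̄ = F·x = [6, 4]
P̄ = F·P·Fᵀ + Q = [12 8; 8 15]
S = H·P̄·Hᵀ + R = [45]
K = P̄·Hᵀ·S⁻¹ = [4/9; 23/45]
x' − x̄ = [-32/9, -184/45] = K·y
y = (KᵀK)⁻¹·Kᵀ·(x' − x̄) = [-8]
z = y + H·x̄ = [-8] + [10] = [2]

z = [2]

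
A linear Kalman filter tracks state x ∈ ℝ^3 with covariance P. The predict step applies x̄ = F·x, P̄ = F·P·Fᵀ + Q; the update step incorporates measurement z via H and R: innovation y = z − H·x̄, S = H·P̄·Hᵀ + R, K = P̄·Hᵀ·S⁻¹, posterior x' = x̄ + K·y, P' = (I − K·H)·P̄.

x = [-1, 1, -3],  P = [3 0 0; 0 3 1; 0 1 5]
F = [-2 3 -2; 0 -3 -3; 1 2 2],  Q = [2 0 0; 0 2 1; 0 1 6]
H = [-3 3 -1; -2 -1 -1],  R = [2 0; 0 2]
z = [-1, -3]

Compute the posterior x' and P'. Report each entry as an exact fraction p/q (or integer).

x̄ = F·x = [11, 6, -5]
P̄ = F·P·Fᵀ + Q = [49 0 -6; 0 92 -59; -6 -59 49]
y = z − H·x̄ = [9, 20]
S = H·P̄·Hᵀ + R = [1638 155; 155 197]
K = P̄·Hᵀ·S⁻¹ = [-13517/298661 -128841/298661; 71110/298661 -105979/298661; -44386/298661 68276/298661]
x' = x̄ + K·y = [586798/298661, 312376/298661, -527259/298661]
P' = (I − K·H)·P̄ = [875120/298661 276442/298661 -1769000/298661; 276442/298661 157655/298661 -498581/298661; -1769000/298661 -498581/298661 3900029/298661]

x' = [586798/298661, 312376/298661, -527259/298661]
P' = [875120/298661 276442/298661 -1769000/298661; 276442/298661 157655/298661 -498581/298661; -1769000/298661 -498581/298661 3900029/298661]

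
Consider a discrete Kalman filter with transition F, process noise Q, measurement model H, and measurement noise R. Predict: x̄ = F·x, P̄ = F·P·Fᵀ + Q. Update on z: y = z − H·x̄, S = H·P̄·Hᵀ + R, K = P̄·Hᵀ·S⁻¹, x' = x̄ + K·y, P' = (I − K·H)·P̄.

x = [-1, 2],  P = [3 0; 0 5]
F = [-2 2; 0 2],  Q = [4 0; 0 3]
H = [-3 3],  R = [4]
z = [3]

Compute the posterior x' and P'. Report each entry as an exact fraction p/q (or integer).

x̄ = F·x = [6, 4]
P̄ = F·P·Fᵀ + Q = [36 20; 20 23]
y = z − H·x̄ = [9]
S = H·P̄·Hᵀ + R = [175]
K = P̄·Hᵀ·S⁻¹ = [-48/175; 9/175]
x' = x̄ + K·y = [618/175, 781/175]
P' = (I − K·H)·P̄ = [3996/175 3932/175; 3932/175 3944/175]

x' = [618/175, 781/175]
P' = [3996/175 3932/175; 3932/175 3944/175]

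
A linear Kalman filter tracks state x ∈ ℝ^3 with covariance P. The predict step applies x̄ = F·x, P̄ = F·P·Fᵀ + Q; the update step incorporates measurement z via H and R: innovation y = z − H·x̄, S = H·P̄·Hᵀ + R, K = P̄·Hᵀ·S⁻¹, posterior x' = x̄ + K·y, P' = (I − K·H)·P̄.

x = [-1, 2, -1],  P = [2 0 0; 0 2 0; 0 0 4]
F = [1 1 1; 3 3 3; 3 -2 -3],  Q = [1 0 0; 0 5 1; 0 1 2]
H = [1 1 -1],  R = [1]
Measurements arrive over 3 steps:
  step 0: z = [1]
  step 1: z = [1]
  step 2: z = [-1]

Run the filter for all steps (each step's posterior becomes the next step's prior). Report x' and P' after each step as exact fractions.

step 0: x' = [-129/277, -390/277, -799/277], P' = [644/277 1058/277 1659/277; 1058/277 4429/277 5357/277; 1659/277 5357/277 7119/277]
step 1: x' = [304217/996768, 460495/498384, 39463/166128], P' = [1512611/996768 689941/498384 454141/166128; 689941/498384 2155067/249192 791411/83064; 454141/166128 791411/83064 348539/27688]
step 2: x' = [91839384/1786091147, 267033781/1786091147, 2136479941/1786091147], P' = [2688028981/1786091147 2408832629/1786091147 4799880737/1786091147; 2408832629/1786091147 15265014235/1786091147 16781907477/1786091147; 4799880737/1786091147 16781907477/1786091147 22177962333/1786091147]

step 0: x̄ = F·x = [0, 0, -4]
step 0: P̄ = F·P·Fᵀ + Q = [9 24 -10; 24 77 -29; -10 -29 64]
step 0: y = z − H·x̄ = [-3]
step 0: S = H·P̄·Hᵀ + R = [277]
step 0: K = P̄·Hᵀ·S⁻¹ = [43/277; 130/277; -103/277]
step 0: x' = x̄ + K·y = [-129/277, -390/277, -799/277]
step 0: P' = (I − K·H)·P̄ = [644/277 1058/277 1659/277; 1058/277 4429/277 5357/277; 1659/277 5357/277 7119/277]
step 1: x̄ = F·x = [-1318/277, -3954/277, 2790/277]
step 1: P̄ = F·P·Fᵀ + Q = [28617/277 85020/277 -54010/277; 85020/277 256445/277 -161753/277; -54010/277 -161753/277 109863/277]
step 1: y = z − H·x̄ = [8339/277]
step 1: S = H·P̄·Hᵀ + R = [996768/277]
step 1: K = P̄·Hᵀ·S⁻¹ = [167647/996768; 251609/498384; -54271/166128]
step 1: x' = x̄ + K·y = [304217/996768, 460495/498384, 39463/166128]
step 1: P' = (I − K·H)·P̄ = [1512611/996768 689941/498384 454141/166128; 689941/498384 2155067/249192 791411/83064; 454141/166128 791411/83064 348539/27688]
step 2: x̄ = F·x = [1461985/996768, 1461985/332256, -1639663/996768]
step 2: P̄ = F·P·Fᵀ + Q = [50880371/996768 49883603/332256 -96449693/996768; 49883603/332256 50437363/110752 -96117437/332256; -96449693/996768 -96117437/332256 211372115/996768]
step 2: y = z − H·x̄ = [-8484371/996768]
step 2: S = H·P̄·Hᵀ + R = [1786091147/996768]
step 2: K = P̄·Hᵀ·S⁻¹ = [296980873/1786091147; 891939387/1786091147; -596174119/1786091147]
step 2: x' = x̄ + K·y = [91839384/1786091147, 267033781/1786091147, 2136479941/1786091147]
step 2: P' = (I − K·H)·P̄ = [2688028981/1786091147 2408832629/1786091147 4799880737/1786091147; 2408832629/1786091147 15265014235/1786091147 16781907477/1786091147; 4799880737/1786091147 16781907477/1786091147 22177962333/1786091147]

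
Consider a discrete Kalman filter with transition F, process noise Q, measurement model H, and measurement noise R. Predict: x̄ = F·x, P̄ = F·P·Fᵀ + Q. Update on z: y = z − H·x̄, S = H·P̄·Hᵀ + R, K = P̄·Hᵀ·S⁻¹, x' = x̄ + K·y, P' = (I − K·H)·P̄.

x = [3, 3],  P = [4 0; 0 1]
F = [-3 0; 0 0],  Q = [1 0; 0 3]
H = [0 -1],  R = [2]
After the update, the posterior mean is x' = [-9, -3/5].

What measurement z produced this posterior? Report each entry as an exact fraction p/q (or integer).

x̄ = F·x = [-9, 0]
P̄ = F·P·Fᵀ + Q = [37 0; 0 3]
S = H·P̄·Hᵀ + R = [5]
K = P̄·Hᵀ·S⁻¹ = [0; -3/5]
x' − x̄ = [0, -3/5] = K·y
y = (KᵀK)⁻¹·Kᵀ·(x' − x̄) = [1]
z = y + H·x̄ = [1] + [0] = [1]

z = [1]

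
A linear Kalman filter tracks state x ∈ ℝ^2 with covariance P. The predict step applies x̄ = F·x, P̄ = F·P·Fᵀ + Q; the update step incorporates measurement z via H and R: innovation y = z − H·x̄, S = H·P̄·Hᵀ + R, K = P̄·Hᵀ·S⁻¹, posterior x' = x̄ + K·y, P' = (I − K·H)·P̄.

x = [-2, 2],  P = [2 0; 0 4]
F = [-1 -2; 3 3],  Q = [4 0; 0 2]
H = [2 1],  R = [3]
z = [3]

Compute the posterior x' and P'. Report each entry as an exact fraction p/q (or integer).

x̄ = F·x = [-2, 0]
P̄ = F·P·Fᵀ + Q = [22 -30; -30 56]
y = z − H·x̄ = [7]
S = H·P̄·Hᵀ + R = [27]
K = P̄·Hᵀ·S⁻¹ = [14/27; -4/27]
x' = x̄ + K·y = [44/27, -28/27]
P' = (I − K·H)·P̄ = [398/27 -754/27; -754/27 1496/27]

x' = [44/27, -28/27]
P' = [398/27 -754/27; -754/27 1496/27]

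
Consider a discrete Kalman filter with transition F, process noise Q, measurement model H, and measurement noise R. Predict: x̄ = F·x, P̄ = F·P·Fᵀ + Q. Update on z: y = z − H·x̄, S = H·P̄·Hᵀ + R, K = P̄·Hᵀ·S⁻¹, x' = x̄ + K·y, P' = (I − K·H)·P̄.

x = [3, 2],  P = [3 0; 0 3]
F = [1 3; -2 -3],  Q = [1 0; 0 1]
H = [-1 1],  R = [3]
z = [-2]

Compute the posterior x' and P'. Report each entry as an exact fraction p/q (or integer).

x̄ = F·x = [9, -12]
P̄ = F·P·Fᵀ + Q = [31 -33; -33 40]
y = z − H·x̄ = [19]
S = H·P̄·Hᵀ + R = [140]
K = P̄·Hᵀ·S⁻¹ = [-16/35; 73/140]
x' = x̄ + K·y = [11/35, -293/140]
P' = (I − K·H)·P̄ = [61/35 13/35; 13/35 271/140]

x' = [11/35, -293/140]
P' = [61/35 13/35; 13/35 271/140]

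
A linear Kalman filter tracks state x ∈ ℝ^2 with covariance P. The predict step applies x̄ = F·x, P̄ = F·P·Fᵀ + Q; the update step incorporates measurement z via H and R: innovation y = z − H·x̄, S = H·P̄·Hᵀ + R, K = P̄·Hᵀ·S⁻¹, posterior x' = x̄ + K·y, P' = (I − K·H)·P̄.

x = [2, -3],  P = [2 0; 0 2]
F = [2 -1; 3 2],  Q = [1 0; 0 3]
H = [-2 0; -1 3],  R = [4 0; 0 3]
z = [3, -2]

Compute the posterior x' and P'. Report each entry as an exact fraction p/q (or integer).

x' = [-1838/2555, -4973/5110]
P' = [2328/2555 789/2555; 789/2555 1107/2555]

x̄ = F·x = [7, 0]
P̄ = F·P·Fᵀ + Q = [11 8; 8 29]
y = z − H·x̄ = [17, 5]
S = H·P̄·Hᵀ + R = [48 -26; -26 227]
K = P̄·Hᵀ·S⁻¹ = [-1164/2555 13/2555; -789/5110 844/2555]
x' = x̄ + K·y = [-1838/2555, -4973/5110]
P' = (I − K·H)·P̄ = [2328/2555 789/2555; 789/2555 1107/2555]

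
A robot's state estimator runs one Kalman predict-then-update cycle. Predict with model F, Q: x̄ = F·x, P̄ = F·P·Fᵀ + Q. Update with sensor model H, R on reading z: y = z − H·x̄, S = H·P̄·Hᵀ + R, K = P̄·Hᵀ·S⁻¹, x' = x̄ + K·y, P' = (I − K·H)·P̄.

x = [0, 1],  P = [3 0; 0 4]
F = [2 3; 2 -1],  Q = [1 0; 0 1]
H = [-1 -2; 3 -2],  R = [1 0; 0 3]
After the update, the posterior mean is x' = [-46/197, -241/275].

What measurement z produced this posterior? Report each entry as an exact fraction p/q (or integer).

x̄ = F·x = [3, -1]
P̄ = F·P·Fᵀ + Q = [49 0; 0 17]
S = H·P̄·Hᵀ + R = [118 -79; -79 512]
K = P̄·Hᵀ·S⁻¹ = [-49/197 49/197; -102/275 -34/275]
x' − x̄ = [-637/197, 34/275] = K·y
y = (KᵀK)⁻¹·Kᵀ·(x' − x̄) = [3, -10]
z = y + H·x̄ = [3, -10] + [-1, 11] = [2, 1]

z = [2, 1]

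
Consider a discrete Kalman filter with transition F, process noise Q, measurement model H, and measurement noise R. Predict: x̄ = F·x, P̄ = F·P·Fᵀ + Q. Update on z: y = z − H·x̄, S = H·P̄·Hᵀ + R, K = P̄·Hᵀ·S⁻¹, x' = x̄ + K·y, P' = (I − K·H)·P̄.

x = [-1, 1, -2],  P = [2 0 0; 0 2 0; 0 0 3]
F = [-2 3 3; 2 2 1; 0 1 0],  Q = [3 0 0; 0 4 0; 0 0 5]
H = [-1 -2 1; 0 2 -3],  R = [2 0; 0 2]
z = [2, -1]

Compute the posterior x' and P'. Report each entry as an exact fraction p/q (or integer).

x̄ = F·x = [-1, -2, 1]
P̄ = F·P·Fᵀ + Q = [56 13 6; 13 23 4; 6 4 7]
y = z − H·x̄ = [-4, 6]
S = H·P̄·Hᵀ + R = [181 -89; -89 109]
K = P̄·Hᵀ·S⁻¹ = [-631/984 -443/984; -2969/11808 1259/11808; -20/123 -31/123]
x' = x̄ + K·y = [-559/492, -2093/5904, 17/123]
P' = (I − K·H)·P̄ = [891/82 -6851/984 -178/41; -6851/984 65483/11808 446/123; -178/41 446/123 106/41]

x' = [-559/492, -2093/5904, 17/123]
P' = [891/82 -6851/984 -178/41; -6851/984 65483/11808 446/123; -178/41 446/123 106/41]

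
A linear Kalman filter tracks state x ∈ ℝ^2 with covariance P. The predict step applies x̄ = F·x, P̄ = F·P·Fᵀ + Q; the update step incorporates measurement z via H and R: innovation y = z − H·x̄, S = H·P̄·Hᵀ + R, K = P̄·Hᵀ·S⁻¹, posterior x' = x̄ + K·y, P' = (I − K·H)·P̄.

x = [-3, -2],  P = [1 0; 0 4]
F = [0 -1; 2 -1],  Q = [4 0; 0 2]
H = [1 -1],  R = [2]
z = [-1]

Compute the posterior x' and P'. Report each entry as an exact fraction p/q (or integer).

x̄ = F·x = [2, -4]
P̄ = F·P·Fᵀ + Q = [8 4; 4 10]
y = z − H·x̄ = [-7]
S = H·P̄·Hᵀ + R = [12]
K = P̄·Hᵀ·S⁻¹ = [1/3; -1/2]
x' = x̄ + K·y = [-1/3, -1/2]
P' = (I − K·H)·P̄ = [20/3 6; 6 7]

x' = [-1/3, -1/2]
P' = [20/3 6; 6 7]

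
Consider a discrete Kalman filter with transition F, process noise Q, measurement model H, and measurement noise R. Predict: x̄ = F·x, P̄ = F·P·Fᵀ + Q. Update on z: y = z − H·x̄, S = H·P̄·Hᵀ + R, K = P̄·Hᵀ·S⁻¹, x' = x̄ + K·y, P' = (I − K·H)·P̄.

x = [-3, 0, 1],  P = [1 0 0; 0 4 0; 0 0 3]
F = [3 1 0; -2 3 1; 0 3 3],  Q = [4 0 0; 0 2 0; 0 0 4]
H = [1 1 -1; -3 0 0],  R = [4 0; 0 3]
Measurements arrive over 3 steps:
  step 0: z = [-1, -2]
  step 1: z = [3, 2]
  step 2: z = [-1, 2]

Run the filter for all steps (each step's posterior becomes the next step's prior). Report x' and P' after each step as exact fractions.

step 0: x̄ = F·x = [-9, 7, 3]
step 0: P̄ = F·P·Fᵀ + Q = [17 6 12; 6 45 45; 12 45 67]
step 0: y = z − H·x̄ = [4, -29]
step 0: S = H·P̄·Hᵀ + R = [31 -33; -33 156]
step 0: K = P̄·Hᵀ·S⁻¹ = [11/1249 -406/1249; 114/1249 -120/1249; -916/1249 -482/1249]
step 0: x' = x̄ + K·y = [577/1249, 12679/1249, 14061/1249]
step 0: P' = (I − K·H)·P̄ = [406/1249 120/1249 482/1249; 120/1249 53361/1249 53025/1249; 482/1249 53025/1249 57171/1249]
step 1: x̄ = F·x = [14410/1249, 50944/1249, 80220/1249]
step 1: P̄ = F·P·Fᵀ + Q = [62731/1249 212958/1249 324576/1249; 212958/1249 856324/1249 1284450/1249; 324576/1249 1284450/1249 1954234/1249]
step 1: y = z − H·x̄ = [18613/1249, 45728/1249]
step 1: S = H·P̄·Hᵀ + R = [86149/1249 146661/1249; 146661/1249 568326/1249]
step 1: K = P̄·Hᵀ·S⁻¹ = [-1577/236329 -77850/236329; -7629482/7326199 -202154/236329; -14246800/7326199 -286312/236329]
step 1: x' = x̄ + K·y = [-147139/236329, -44314418/7326199, -66721164/7326199]
step 1: P' = (I − K·H)·P̄ = [77850/236329 202154/236329 286312/236329; 202154/236329 503042976/7326199 539827678/7326199; 286312/236329 539827678/7326199 605690550/7326199]
step 2: x̄ = F·x = [-57998345/7326199, -190541800/7326199, -333106746/7326199]
step 2: P̄ = F·P·Fᵀ + Q = [591668566/7326199 2104970940/7326199 3264893976/7326199; 2104970940/7326199 8285645224/7326199 12731535894/7326199; 3264893976/7326199 12731535894/7326199 19724804734/7326199]
step 2: y = z − H·x̄ = [-91892800/7326199, -159342637/7326199]
step 2: S = H·P̄·Hᵀ + R = [848505460/7326199 1704763410/7326199; 1704763410/7326199 5346995691/7326199]
step 2: K = P̄·Hᵀ·S⁻¹ = [-56825447/7419658108 -1222467927/3709829054; -7968913559/7419658108 -3111035035/3709829054; -18415580444/9274572635 -2223576928/1854914527]
step 2: x' = x̄ + K·y = [-2424416469/3709829054, 21155023305/3709829054, 10220568566/1854914527]
step 2: P' = (I − K·H)·P̄ = [1222467927/3709829054 3111035035/3709829054 2223576928/1854914527; 3111035035/3709829054 240932421939/3709829054 129990642046/1854914527; 2223576928/1854914527 129990642046/1854914527 734733416646/9274572635]

step 0: x' = [577/1249, 12679/1249, 14061/1249], P' = [406/1249 120/1249 482/1249; 120/1249 53361/1249 53025/1249; 482/1249 53025/1249 57171/1249]
step 1: x' = [-147139/236329, -44314418/7326199, -66721164/7326199], P' = [77850/236329 202154/236329 286312/236329; 202154/236329 503042976/7326199 539827678/7326199; 286312/236329 539827678/7326199 605690550/7326199]
step 2: x' = [-2424416469/3709829054, 21155023305/3709829054, 10220568566/1854914527], P' = [1222467927/3709829054 3111035035/3709829054 2223576928/1854914527; 3111035035/3709829054 240932421939/3709829054 129990642046/1854914527; 2223576928/1854914527 129990642046/1854914527 734733416646/9274572635]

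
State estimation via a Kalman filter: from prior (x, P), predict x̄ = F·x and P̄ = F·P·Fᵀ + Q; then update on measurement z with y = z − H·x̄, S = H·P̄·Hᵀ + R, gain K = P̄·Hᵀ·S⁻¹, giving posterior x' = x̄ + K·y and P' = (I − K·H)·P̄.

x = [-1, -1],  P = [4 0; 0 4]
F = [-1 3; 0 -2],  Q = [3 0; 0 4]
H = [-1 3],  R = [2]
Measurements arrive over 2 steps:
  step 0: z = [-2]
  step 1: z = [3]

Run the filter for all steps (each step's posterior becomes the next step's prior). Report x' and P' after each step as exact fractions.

step 0: x' = [412/369, -34/123], P' = [2642/369 268/123; 268/123 36/41]
step 1: x' = [-55763/29543, 11104/29543], P' = [125398/29543 39900/29543; 39900/29543 19068/29543]

step 0: x̄ = F·x = [-2, 2]
step 0: P̄ = F·P·Fᵀ + Q = [43 -24; -24 20]
step 0: y = z − H·x̄ = [-10]
step 0: S = H·P̄·Hᵀ + R = [369]
step 0: K = P̄·Hᵀ·S⁻¹ = [-115/369; 28/123]
step 0: x' = x̄ + K·y = [412/369, -34/123]
step 0: P' = (I − K·H)·P̄ = [2642/369 268/123; 268/123 36/41]
step 1: x̄ = F·x = [-718/369, 68/123]
step 1: P̄ = F·P·Fᵀ + Q = [1841/369 -112/123; -112/123 308/41]
step 1: y = z − H·x̄ = [-223/369]
step 1: S = H·P̄·Hᵀ + R = [29543/369]
step 1: K = P̄·Hᵀ·S⁻¹ = [-2849/29543; 8652/29543]
step 1: x' = x̄ + K·y = [-55763/29543, 11104/29543]
step 1: P' = (I − K·H)·P̄ = [125398/29543 39900/29543; 39900/29543 19068/29543]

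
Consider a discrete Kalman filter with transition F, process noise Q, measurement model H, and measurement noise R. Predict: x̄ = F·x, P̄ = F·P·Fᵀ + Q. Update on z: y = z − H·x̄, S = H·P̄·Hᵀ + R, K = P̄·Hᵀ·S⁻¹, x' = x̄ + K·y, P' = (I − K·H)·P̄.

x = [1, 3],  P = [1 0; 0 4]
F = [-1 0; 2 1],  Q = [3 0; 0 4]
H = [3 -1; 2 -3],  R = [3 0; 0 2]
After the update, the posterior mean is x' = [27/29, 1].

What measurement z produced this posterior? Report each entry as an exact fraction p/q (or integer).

x̄ = F·x = [-1, 5]
P̄ = F·P·Fᵀ + Q = [4 -2; -2 12]
S = H·P̄·Hᵀ + R = [63 82; 82 150]
K = P̄·Hᵀ·S⁻¹ = [476/1363 -133/1363; 10/47 -18/47]
x' − x̄ = [56/29, -4] = K·y
y = (KᵀK)⁻¹·Kᵀ·(x' − x̄) = [10, 16]
z = y + H·x̄ = [10, 16] + [-8, -17] = [2, -1]

z = [2, -1]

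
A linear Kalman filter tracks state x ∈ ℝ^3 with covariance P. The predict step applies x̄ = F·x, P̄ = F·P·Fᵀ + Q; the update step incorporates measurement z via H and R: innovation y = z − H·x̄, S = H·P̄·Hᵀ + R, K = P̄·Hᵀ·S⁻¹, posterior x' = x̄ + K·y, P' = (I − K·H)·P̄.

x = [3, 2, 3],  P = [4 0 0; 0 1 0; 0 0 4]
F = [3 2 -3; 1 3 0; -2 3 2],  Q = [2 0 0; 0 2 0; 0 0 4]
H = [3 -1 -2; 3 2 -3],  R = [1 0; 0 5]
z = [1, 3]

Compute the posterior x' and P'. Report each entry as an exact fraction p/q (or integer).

x̄ = F·x = [4, 9, 6]
P̄ = F·P·Fᵀ + Q = [78 18 -42; 18 15 1; -42 1 45]
y = z − H·x̄ = [10, -9]
S = H·P̄·Hᵀ + R = [1298 1625; 1625 2132]
K = P̄·Hᵀ·S⁻¹ = [-100/3249 8836/42237; -4057/9747 45013/126711; -119/361 609/4693]
x' = x̄ + K·y = [76424/42237, 207872/126711, 7207/4693]
P' = (I − K·H)·P̄ = [61810/14079 92650/42237 25830/4693; 92650/42237 206029/126711 12603/4693; 25830/4693 12603/4693 33217/4693]

x' = [76424/42237, 207872/126711, 7207/4693]
P' = [61810/14079 92650/42237 25830/4693; 92650/42237 206029/126711 12603/4693; 25830/4693 12603/4693 33217/4693]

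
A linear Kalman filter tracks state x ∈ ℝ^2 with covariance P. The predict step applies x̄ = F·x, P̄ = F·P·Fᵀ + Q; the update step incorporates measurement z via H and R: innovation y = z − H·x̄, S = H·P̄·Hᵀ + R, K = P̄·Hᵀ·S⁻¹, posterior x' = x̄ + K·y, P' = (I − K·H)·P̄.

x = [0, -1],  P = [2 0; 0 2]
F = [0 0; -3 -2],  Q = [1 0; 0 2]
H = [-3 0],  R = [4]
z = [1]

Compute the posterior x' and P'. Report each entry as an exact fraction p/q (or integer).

x̄ = F·x = [0, 2]
P̄ = F·P·Fᵀ + Q = [1 0; 0 28]
y = z − H·x̄ = [1]
S = H·P̄·Hᵀ + R = [13]
K = P̄·Hᵀ·S⁻¹ = [-3/13; 0]
x' = x̄ + K·y = [-3/13, 2]
P' = (I − K·H)·P̄ = [4/13 0; 0 28]

x' = [-3/13, 2]
P' = [4/13 0; 0 28]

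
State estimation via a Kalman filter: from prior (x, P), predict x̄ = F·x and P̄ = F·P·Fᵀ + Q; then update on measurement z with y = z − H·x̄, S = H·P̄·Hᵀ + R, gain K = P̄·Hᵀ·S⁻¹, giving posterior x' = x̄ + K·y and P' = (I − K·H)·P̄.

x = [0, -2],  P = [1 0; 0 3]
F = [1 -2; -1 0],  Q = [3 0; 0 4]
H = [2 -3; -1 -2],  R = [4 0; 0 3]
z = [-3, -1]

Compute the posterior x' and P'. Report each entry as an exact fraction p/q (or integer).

x̄ = F·x = [4, 0]
P̄ = F·P·Fᵀ + Q = [16 -1; -1 5]
y = z − H·x̄ = [-11, 3]
S = H·P̄·Hᵀ + R = [125 -1; -1 35]
K = P̄·Hᵀ·S⁻¹ = [1211/4374 -1715/4374; -302/2187 -571/2187]
x' = x̄ + K·y = [-485/2187, 1609/2187]
P' = (I − K·H)·P̄ = [3589/4374 389/2187; 389/2187 662/2187]

x' = [-485/2187, 1609/2187]
P' = [3589/4374 389/2187; 389/2187 662/2187]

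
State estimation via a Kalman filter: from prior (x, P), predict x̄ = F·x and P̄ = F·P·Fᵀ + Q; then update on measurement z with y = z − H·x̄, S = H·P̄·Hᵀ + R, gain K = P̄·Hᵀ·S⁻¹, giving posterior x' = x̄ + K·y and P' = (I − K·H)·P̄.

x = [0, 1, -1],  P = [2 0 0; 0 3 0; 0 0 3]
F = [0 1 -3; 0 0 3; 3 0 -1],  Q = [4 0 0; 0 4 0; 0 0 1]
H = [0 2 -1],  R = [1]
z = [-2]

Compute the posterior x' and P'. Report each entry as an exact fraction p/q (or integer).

x̄ = F·x = [4, -3, 1]
P̄ = F·P·Fᵀ + Q = [34 -27 9; -27 31 -9; 9 -9 22]
y = z − H·x̄ = [5]
S = H·P̄·Hᵀ + R = [183]
K = P̄·Hᵀ·S⁻¹ = [-21/61; 71/183; -40/183]
x' = x̄ + K·y = [139/61, -194/183, -17/183]
P' = (I − K·H)·P̄ = [751/61 -156/61 -291/61; -156/61 632/183 1193/183; -291/61 1193/183 2426/183]

x' = [139/61, -194/183, -17/183]
P' = [751/61 -156/61 -291/61; -156/61 632/183 1193/183; -291/61 1193/183 2426/183]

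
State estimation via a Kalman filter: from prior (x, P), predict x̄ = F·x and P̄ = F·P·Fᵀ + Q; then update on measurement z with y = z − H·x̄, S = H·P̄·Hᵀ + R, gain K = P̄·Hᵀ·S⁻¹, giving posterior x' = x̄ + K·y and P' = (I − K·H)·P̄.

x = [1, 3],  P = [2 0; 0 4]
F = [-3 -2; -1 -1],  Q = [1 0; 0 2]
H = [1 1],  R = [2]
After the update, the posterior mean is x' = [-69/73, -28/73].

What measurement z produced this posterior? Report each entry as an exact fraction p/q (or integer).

x̄ = F·x = [-9, -4]
P̄ = F·P·Fᵀ + Q = [35 14; 14 8]
S = H·P̄·Hᵀ + R = [73]
K = P̄·Hᵀ·S⁻¹ = [49/73; 22/73]
x' − x̄ = [588/73, 264/73] = K·y
y = (KᵀK)⁻¹·Kᵀ·(x' − x̄) = [12]
z = y + H·x̄ = [12] + [-13] = [-1]

z = [-1]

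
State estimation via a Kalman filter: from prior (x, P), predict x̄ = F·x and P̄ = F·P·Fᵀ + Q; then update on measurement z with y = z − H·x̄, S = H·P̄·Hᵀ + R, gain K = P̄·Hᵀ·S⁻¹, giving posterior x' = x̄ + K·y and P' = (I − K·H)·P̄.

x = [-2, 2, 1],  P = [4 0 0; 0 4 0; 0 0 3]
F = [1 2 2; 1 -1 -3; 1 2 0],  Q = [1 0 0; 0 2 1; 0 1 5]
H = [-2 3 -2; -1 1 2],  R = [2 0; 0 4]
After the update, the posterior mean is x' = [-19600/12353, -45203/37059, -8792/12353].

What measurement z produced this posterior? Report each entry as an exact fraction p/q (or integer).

x̄ = F·x = [4, -7, 2]
P̄ = F·P·Fᵀ + Q = [33 -22 20; -22 37 -3; 20 -3 25]
S = H·P̄·Hᵀ + R = [1027 135; 135 126]
K = P̄·Hᵀ·S⁻¹ = [-2183/12353 2605/37059; 1459/12353 32696/111177; -1791/12353 4566/12353]
x' − x̄ = [-69012/12353, 214210/37059, -33498/12353] = K·y
y = (KᵀK)⁻¹·Kᵀ·(x' − x̄) = [34, 6]
z = y + H·x̄ = [34, 6] + [-33, -7] = [1, -1]

z = [1, -1]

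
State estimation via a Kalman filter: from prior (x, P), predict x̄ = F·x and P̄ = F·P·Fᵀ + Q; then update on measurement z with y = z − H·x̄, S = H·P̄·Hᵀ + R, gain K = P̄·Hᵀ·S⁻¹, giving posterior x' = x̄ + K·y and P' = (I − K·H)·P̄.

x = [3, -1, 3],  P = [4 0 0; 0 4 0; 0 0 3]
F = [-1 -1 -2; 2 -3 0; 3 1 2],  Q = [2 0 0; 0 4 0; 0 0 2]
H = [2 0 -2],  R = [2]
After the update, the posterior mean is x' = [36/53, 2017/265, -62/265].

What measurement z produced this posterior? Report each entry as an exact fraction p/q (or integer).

x̄ = F·x = [-8, 9, 14]
P̄ = F·P·Fᵀ + Q = [22 4 -28; 4 56 12; -28 12 54]
S = H·P̄·Hᵀ + R = [530]
K = P̄·Hᵀ·S⁻¹ = [10/53; -8/265; -82/265]
x' − x̄ = [460/53, -368/265, -3772/265] = K·y
y = (KᵀK)⁻¹·Kᵀ·(x' − x̄) = [46]
z = y + H·x̄ = [46] + [-44] = [2]

z = [2]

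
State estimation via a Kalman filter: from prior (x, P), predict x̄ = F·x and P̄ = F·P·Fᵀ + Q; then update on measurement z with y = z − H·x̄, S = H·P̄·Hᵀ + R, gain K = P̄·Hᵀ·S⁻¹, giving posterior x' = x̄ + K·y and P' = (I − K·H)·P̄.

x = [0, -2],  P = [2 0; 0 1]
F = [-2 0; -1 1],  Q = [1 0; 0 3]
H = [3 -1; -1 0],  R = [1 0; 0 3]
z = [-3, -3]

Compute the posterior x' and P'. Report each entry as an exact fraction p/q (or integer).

x' = [-204/239, -24/239]
P' = [141/239 354/239; 354/239 1082/239]

x̄ = F·x = [0, -2]
P̄ = F·P·Fᵀ + Q = [9 4; 4 6]
y = z − H·x̄ = [-5, -3]
S = H·P̄·Hᵀ + R = [64 -23; -23 12]
K = P̄·Hᵀ·S⁻¹ = [69/239 -47/239; -20/239 -118/239]
x' = x̄ + K·y = [-204/239, -24/239]
P' = (I − K·H)·P̄ = [141/239 354/239; 354/239 1082/239]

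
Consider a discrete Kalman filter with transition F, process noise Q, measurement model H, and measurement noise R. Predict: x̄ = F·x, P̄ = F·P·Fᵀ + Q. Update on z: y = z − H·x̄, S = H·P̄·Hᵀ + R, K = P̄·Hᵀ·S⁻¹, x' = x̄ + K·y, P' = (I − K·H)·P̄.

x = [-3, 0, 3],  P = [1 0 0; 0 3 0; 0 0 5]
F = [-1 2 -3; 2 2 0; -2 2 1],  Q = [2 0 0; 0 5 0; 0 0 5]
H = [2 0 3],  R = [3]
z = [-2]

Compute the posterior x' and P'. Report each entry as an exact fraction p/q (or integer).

x̄ = F·x = [-6, -6, 9]
P̄ = F·P·Fᵀ + Q = [60 10 -1; 10 21 8; -1 8 26]
y = z − H·x̄ = [-17]
S = H·P̄·Hᵀ + R = [465]
K = P̄·Hᵀ·S⁻¹ = [39/155; 44/465; 76/465]
x' = x̄ + K·y = [-1593/155, -3538/465, 2893/465]
P' = (I − K·H)·P̄ = [4737/155 -166/155 -3119/155; -166/155 7829/465 376/465; -3119/155 376/465 6314/465]

x' = [-1593/155, -3538/465, 2893/465]
P' = [4737/155 -166/155 -3119/155; -166/155 7829/465 376/465; -3119/155 376/465 6314/465]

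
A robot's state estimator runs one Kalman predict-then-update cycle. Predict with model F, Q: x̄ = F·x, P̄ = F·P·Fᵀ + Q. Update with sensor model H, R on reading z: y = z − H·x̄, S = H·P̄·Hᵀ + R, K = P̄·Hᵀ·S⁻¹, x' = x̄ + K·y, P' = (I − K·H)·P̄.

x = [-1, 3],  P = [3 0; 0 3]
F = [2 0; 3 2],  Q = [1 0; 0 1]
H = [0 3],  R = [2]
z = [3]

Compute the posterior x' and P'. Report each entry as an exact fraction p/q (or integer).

x' = [-524/181, 183/181]
P' = [895/181 18/181; 18/181 40/181]

x̄ = F·x = [-2, 3]
P̄ = F·P·Fᵀ + Q = [13 18; 18 40]
y = z − H·x̄ = [-6]
S = H·P̄·Hᵀ + R = [362]
K = P̄·Hᵀ·S⁻¹ = [27/181; 60/181]
x' = x̄ + K·y = [-524/181, 183/181]
P' = (I − K·H)·P̄ = [895/181 18/181; 18/181 40/181]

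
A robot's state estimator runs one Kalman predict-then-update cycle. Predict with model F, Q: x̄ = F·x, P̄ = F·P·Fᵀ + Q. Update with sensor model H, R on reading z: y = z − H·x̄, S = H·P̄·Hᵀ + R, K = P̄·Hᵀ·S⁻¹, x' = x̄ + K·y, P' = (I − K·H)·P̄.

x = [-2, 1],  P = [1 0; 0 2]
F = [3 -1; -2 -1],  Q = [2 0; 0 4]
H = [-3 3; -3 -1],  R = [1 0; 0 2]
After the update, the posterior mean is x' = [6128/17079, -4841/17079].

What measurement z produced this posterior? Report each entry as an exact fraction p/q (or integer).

x̄ = F·x = [-7, 3]
P̄ = F·P·Fᵀ + Q = [13 -4; -4 10]
S = H·P̄·Hᵀ + R = [280 111; 111 105]
K = P̄·Hᵀ·S⁻¹ = [-490/5693 -4139/17079; 1396/5693 -4102/17079]
x' − x̄ = [125681/17079, -56078/17079] = K·y
y = (KᵀK)⁻¹·Kᵀ·(x' − x̄) = [-32, -19]
z = y + H·x̄ = [-32, -19] + [30, 18] = [-2, -1]

z = [-2, -1]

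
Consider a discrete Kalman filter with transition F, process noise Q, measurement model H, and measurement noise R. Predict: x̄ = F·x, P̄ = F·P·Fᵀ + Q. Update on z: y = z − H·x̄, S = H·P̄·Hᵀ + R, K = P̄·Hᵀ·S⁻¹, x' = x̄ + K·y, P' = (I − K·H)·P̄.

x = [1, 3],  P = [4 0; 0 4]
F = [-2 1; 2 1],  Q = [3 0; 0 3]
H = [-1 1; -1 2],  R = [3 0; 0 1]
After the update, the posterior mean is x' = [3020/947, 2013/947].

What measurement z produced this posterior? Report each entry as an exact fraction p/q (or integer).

z = [-1, 1]

x̄ = F·x = [1, 5]
P̄ = F·P·Fᵀ + Q = [23 -12; -12 23]
S = H·P̄·Hᵀ + R = [73 105; 105 164]
K = P̄·Hᵀ·S⁻¹ = [-805/947 244/947; -350/947 559/947]
x' − x̄ = [2073/947, -2722/947] = K·y
y = (KᵀK)⁻¹·Kᵀ·(x' − x̄) = [-5, -8]
z = y + H·x̄ = [-5, -8] + [4, 9] = [-1, 1]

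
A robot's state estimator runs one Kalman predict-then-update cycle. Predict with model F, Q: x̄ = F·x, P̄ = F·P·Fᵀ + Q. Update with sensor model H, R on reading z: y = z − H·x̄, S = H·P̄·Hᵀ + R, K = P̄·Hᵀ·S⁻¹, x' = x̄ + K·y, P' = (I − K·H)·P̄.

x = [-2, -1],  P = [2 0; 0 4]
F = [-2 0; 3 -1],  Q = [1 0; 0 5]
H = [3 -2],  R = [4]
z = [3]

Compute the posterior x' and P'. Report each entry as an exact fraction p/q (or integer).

x̄ = F·x = [4, -5]
P̄ = F·P·Fᵀ + Q = [9 -12; -12 27]
y = z − H·x̄ = [-19]
S = H·P̄·Hᵀ + R = [337]
K = P̄·Hᵀ·S⁻¹ = [51/337; -90/337]
x' = x̄ + K·y = [379/337, 25/337]
P' = (I − K·H)·P̄ = [432/337 546/337; 546/337 999/337]

x' = [379/337, 25/337]
P' = [432/337 546/337; 546/337 999/337]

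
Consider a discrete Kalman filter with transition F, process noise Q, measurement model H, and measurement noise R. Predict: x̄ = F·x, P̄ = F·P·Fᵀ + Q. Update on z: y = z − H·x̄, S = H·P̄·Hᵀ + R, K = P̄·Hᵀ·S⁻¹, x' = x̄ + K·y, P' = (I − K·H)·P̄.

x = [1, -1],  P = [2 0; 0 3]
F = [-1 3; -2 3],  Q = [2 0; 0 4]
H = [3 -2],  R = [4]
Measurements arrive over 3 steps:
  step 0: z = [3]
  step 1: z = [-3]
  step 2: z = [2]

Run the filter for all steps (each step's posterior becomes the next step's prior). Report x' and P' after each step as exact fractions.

step 0: x' = [-113/67, -260/67], P' = [1116/67 1612/67; 1612/67 2388/67]
step 1: x' = [-66049/17413, -72262/17413], P' = [175004/17413 241728/17413; 241728/17413 348704/17413]
step 2: x' = [4499936/2712701, 4354864/2712701], P' = [25407996/2712701 35044184/2712701; 35044184/2712701 50642436/2712701]

step 0: x̄ = F·x = [-4, -5]
step 0: P̄ = F·P·Fᵀ + Q = [31 31; 31 39]
step 0: y = z − H·x̄ = [5]
step 0: S = H·P̄·Hᵀ + R = [67]
step 0: K = P̄·Hᵀ·S⁻¹ = [31/67; 15/67]
step 0: x' = x̄ + K·y = [-113/67, -260/67]
step 0: P' = (I − K·H)·P̄ = [1116/67 1612/67; 1612/67 2388/67]
step 1: x̄ = F·x = [-667/67, -554/67]
step 1: P̄ = F·P·Fᵀ + Q = [13070/67 9216/67; 9216/67 6880/67]
step 1: y = z − H·x̄ = [692/67]
step 1: S = H·P̄·Hᵀ + R = [34826/67]
step 1: K = P̄·Hᵀ·S⁻¹ = [10389/17413; 6944/17413]
step 1: x' = x̄ + K·y = [-66049/17413, -72262/17413]
step 1: P' = (I − K·H)·P̄ = [175004/17413 241728/17413; 241728/17413 348704/17413]
step 2: x̄ = F·x = [-150737/17413, -84688/17413]
step 2: P̄ = F·P·Fᵀ + Q = [1897798/17413 1312792/17413; 1312792/17413 1007268/17413]
step 2: y = z − H·x̄ = [317661/17413]
step 2: S = H·P̄·Hᵀ + R = [5425402/17413]
step 2: K = P̄·Hᵀ·S⁻¹ = [1533905/2712701; 961920/2712701]
step 2: x' = x̄ + K·y = [4499936/2712701, 4354864/2712701]
step 2: P' = (I − K·H)·P̄ = [25407996/2712701 35044184/2712701; 35044184/2712701 50642436/2712701]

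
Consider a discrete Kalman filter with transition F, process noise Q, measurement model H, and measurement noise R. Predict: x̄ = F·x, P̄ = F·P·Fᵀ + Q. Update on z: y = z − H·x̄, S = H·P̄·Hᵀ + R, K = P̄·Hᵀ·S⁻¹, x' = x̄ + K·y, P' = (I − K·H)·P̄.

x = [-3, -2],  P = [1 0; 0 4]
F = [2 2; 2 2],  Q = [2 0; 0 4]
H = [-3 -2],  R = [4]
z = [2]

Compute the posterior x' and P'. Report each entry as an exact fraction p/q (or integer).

x' = [-146/269, -98/269]
P' = [300/269 -344/269; -344/269 624/269]

x̄ = F·x = [-10, -10]
P̄ = F·P·Fᵀ + Q = [22 20; 20 24]
y = z − H·x̄ = [-48]
S = H·P̄·Hᵀ + R = [538]
K = P̄·Hᵀ·S⁻¹ = [-53/269; -54/269]
x' = x̄ + K·y = [-146/269, -98/269]
P' = (I − K·H)·P̄ = [300/269 -344/269; -344/269 624/269]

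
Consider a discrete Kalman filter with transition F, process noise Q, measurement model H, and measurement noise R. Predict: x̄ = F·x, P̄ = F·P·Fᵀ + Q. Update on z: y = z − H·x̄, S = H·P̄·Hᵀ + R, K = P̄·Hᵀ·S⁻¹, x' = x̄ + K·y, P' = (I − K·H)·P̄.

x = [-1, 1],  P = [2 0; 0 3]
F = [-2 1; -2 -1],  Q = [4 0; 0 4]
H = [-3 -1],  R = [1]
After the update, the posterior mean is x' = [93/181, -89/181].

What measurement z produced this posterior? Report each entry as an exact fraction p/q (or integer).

x̄ = F·x = [3, 1]
P̄ = F·P·Fᵀ + Q = [15 5; 5 15]
S = H·P̄·Hᵀ + R = [181]
K = P̄·Hᵀ·S⁻¹ = [-50/181; -30/181]
x' − x̄ = [-450/181, -270/181] = K·y
y = (KᵀK)⁻¹·Kᵀ·(x' − x̄) = [9]
z = y + H·x̄ = [9] + [-10] = [-1]

z = [-1]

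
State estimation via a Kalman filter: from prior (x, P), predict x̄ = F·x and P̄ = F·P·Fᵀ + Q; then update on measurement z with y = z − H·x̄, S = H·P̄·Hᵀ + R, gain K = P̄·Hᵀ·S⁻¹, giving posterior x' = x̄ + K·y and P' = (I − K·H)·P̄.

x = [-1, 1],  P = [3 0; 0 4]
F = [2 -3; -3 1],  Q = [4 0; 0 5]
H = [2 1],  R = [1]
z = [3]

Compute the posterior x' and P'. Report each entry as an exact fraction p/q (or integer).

x̄ = F·x = [-5, 4]
P̄ = F·P·Fᵀ + Q = [52 -30; -30 36]
y = z − H·x̄ = [9]
S = H·P̄·Hᵀ + R = [125]
K = P̄·Hᵀ·S⁻¹ = [74/125; -24/125]
x' = x̄ + K·y = [41/125, 284/125]
P' = (I − K·H)·P̄ = [1024/125 -1974/125; -1974/125 3924/125]

x' = [41/125, 284/125]
P' = [1024/125 -1974/125; -1974/125 3924/125]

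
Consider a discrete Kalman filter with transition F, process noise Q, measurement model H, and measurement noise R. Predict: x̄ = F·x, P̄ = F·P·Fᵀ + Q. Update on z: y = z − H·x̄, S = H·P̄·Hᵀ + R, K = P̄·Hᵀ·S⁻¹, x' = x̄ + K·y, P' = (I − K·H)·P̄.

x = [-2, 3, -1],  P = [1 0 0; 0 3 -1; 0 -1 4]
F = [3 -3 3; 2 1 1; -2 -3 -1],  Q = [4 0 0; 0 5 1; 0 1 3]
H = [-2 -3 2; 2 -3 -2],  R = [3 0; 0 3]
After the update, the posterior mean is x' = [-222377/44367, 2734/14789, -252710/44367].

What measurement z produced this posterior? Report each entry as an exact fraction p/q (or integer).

x̄ = F·x = [-18, -2, -4]
P̄ = F·P·Fᵀ + Q = [94 9 15; 9 14 -12; 15 -12 32]
S = H·P̄·Hᵀ + R = [765 -258; -258 261]
K = P̄·Hᵀ·S⁻¹ = [-4829/44367 17495/44367; -2436/14789 -2408/14789; 6262/44367 6530/44367]
x' − x̄ = [576229/44367, 32312/14789, -75242/44367] = K·y
y = (KᵀK)⁻¹·Kᵀ·(x' − x̄) = [-36, 23]
z = y + H·x̄ = [-36, 23] + [34, -22] = [-2, 1]

z = [-2, 1]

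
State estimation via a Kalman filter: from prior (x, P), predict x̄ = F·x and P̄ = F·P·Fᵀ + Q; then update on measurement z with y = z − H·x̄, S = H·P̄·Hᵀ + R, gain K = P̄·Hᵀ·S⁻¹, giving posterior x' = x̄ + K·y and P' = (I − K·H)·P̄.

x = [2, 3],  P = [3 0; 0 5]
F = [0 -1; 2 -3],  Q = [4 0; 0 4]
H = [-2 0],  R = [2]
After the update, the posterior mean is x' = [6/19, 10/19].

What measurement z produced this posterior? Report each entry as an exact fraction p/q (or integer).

z = [-1]

x̄ = F·x = [-3, -5]
P̄ = F·P·Fᵀ + Q = [9 15; 15 61]
S = H·P̄·Hᵀ + R = [38]
K = P̄·Hᵀ·S⁻¹ = [-9/19; -15/19]
x' − x̄ = [63/19, 105/19] = K·y
y = (KᵀK)⁻¹·Kᵀ·(x' − x̄) = [-7]
z = y + H·x̄ = [-7] + [6] = [-1]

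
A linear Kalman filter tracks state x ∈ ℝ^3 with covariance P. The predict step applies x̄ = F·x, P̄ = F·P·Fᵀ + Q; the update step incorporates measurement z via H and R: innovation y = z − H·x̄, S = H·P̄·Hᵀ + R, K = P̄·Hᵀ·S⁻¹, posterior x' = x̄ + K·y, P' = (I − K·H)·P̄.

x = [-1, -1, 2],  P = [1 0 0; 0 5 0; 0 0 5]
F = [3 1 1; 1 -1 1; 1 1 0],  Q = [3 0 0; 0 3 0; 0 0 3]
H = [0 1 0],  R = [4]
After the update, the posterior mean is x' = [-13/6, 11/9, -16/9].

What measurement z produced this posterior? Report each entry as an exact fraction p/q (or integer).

z = [1]

x̄ = F·x = [-2, 2, -2]
P̄ = F·P·Fᵀ + Q = [22 3 8; 3 14 -4; 8 -4 9]
S = H·P̄·Hᵀ + R = [18]
K = P̄·Hᵀ·S⁻¹ = [1/6; 7/9; -2/9]
x' − x̄ = [-1/6, -7/9, 2/9] = K·y
y = (KᵀK)⁻¹·Kᵀ·(x' − x̄) = [-1]
z = y + H·x̄ = [-1] + [2] = [1]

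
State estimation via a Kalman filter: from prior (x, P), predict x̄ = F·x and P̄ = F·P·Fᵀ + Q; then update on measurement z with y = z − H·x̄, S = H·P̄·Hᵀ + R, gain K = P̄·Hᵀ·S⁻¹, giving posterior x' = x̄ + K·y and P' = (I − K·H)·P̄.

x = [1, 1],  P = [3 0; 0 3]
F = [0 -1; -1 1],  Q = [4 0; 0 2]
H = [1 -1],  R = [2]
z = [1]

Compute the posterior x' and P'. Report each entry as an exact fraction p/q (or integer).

x̄ = F·x = [-1, 0]
P̄ = F·P·Fᵀ + Q = [7 -3; -3 8]
y = z − H·x̄ = [2]
S = H·P̄·Hᵀ + R = [23]
K = P̄·Hᵀ·S⁻¹ = [10/23; -11/23]
x' = x̄ + K·y = [-3/23, -22/23]
P' = (I − K·H)·P̄ = [61/23 41/23; 41/23 63/23]

x' = [-3/23, -22/23]
P' = [61/23 41/23; 41/23 63/23]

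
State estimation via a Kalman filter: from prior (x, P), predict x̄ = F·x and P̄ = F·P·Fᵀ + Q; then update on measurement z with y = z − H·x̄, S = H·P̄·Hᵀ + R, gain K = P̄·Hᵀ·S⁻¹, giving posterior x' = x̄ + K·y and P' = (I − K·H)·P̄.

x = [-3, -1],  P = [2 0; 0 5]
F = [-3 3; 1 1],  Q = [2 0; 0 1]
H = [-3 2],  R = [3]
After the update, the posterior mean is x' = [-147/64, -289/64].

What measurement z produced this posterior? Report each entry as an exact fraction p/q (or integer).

x̄ = F·x = [6, -4]
P̄ = F·P·Fᵀ + Q = [65 9; 9 8]
S = H·P̄·Hᵀ + R = [512]
K = P̄·Hᵀ·S⁻¹ = [-177/512; -11/512]
x' − x̄ = [-531/64, -33/64] = K·y
y = (KᵀK)⁻¹·Kᵀ·(x' − x̄) = [24]
z = y + H·x̄ = [24] + [-26] = [-2]

z = [-2]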